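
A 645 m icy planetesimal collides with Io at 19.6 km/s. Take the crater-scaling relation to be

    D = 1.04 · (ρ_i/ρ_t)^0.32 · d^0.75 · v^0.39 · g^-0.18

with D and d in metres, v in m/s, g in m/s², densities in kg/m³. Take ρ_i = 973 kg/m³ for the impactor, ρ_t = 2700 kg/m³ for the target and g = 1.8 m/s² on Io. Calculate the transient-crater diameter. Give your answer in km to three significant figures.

D ≈ 4.08 km

In SI units: v = 19600 m/s.
(ρ_i/ρ_t)^0.32 = (973/2700)^0.32 = 0.7214
d^0.75 = 645^0.75 = 128.0
v^0.39 = 19600^0.39 = 47.20
g^-0.18 = 1.8^-0.18 = 0.8996
D = 1.04 × 0.7214 × 128.0 × 47.20 × 0.8996 = 4078 m
   = 4.078 km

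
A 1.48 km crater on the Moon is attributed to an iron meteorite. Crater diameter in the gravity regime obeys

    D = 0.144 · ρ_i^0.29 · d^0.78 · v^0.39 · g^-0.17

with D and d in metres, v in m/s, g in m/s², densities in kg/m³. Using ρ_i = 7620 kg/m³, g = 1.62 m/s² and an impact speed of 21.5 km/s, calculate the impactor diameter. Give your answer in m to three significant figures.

Rearranging for d: d = [D / (0.144 · 7620^0.29 · 21500^0.39 · 1.62^-0.17)]^(1/0.78).
D = 1480 m.
7620^0.29 = 13.36
21500^0.39 = 48.94
1.62^-0.17 = 0.9213
Denominator = 0.144 × 13.36 × 48.94 × 0.9213 = 86.74
D / 86.74 = 1480 / 86.74 = 17.06
d = 17.06^(1/0.78) = 17.06^1.2821 = 37.98 m

d ≈ 38.0 m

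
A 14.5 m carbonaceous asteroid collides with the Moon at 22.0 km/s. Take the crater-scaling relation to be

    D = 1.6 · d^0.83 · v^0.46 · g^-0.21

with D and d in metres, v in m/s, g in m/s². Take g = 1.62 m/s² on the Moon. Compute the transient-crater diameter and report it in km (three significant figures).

D ≈ 1.32 km

In SI units: v = 22000 m/s.
d^0.83 = 14.5^0.83 = 9.203
v^0.46 = 22000^0.46 = 99.43
g^-0.21 = 1.62^-0.21 = 0.9037
D = 1.6 × 9.203 × 99.43 × 0.9037 = 1323 m
   = 1.323 km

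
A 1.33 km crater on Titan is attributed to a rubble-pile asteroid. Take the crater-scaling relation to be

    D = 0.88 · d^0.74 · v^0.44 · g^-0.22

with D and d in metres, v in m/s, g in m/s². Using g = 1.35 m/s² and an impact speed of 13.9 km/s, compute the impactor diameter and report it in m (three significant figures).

d ≈ 74.4 m

Rearranging for d: d = [D / (0.88 · 13900^0.44 · 1.35^-0.22)]^(1/0.74).
D = 1330 m.
13900^0.44 = 66.52
1.35^-0.22 = 0.9361
Denominator = 0.88 × 66.52 × 0.9361 = 54.80
D / 54.80 = 1330 / 54.80 = 24.27
d = 24.27^(1/0.74) = 24.27^1.3514 = 74.44 m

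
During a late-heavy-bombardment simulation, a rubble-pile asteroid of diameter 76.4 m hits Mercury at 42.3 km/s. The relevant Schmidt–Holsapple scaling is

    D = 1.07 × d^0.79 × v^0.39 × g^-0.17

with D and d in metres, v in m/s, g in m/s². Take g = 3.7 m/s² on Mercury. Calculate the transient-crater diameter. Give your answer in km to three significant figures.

In SI units: v = 42300 m/s.
d^0.79 = 76.4^0.79 = 30.74
v^0.39 = 42300^0.39 = 63.72
g^-0.17 = 3.7^-0.17 = 0.8006
D = 1.07 × 30.74 × 63.72 × 0.8006 = 1678 m
   = 1.678 km

D ≈ 1.68 km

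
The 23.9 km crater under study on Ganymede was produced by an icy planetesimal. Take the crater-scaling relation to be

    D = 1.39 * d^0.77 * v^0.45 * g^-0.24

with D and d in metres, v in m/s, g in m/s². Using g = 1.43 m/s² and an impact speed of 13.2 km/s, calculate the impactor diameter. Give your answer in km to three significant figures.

d ≈ 1.38 km

Rearranging for d: d = [D / (1.39 · 13200^0.45 · 1.43^-0.24)]^(1/0.77).
D = 23900 m.
13200^0.45 = 71.49
1.43^-0.24 = 0.9177
Denominator = 1.39 × 71.49 × 0.9177 = 91.19
D / 91.19 = 23900 / 91.19 = 262.1
d = 262.1^(1/0.77) = 262.1^1.2987 = 1383 m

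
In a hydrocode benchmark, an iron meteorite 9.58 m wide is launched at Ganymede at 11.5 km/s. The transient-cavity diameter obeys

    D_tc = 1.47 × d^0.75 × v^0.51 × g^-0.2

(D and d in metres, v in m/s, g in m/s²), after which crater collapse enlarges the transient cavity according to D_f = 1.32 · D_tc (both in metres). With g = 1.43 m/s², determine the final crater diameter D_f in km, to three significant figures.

v = 11500 m/s.
d^0.75 = 9.58^0.75 = 5.445
v^0.51 = 11500^0.51 = 117.7
g^-0.2 = 1.43^-0.2 = 0.9310
D_tc = 1.47 × 5.445 × 117.7 × 0.9310 = 877.1 m
D_f = 1.32 × 877.1 = 1158 m
     = 1.158 km

D_f ≈ 1.16 km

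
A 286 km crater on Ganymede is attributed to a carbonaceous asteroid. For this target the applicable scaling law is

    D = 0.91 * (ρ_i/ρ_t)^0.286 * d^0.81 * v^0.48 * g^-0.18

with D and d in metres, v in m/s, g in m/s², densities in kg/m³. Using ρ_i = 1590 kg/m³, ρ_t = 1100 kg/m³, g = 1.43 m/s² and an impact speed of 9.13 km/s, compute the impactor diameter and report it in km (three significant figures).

d ≈ 26.2 km

Rearranging for d: d = [D / (0.91 · (1590/1100)^0.286 · 9130^0.48 · 1.43^-0.18)]^(1/0.81).
D = 286000 m.
(1590/1100)^0.286 = 1.111
9130^0.48 = 79.62
1.43^-0.18 = 0.9376
Denominator = 0.91 × 1.111 × 79.62 × 0.9376 = 75.47
D / 75.47 = 286000 / 75.47 = 3790
d = 3790^(1/0.81) = 3790^1.2346 = 26193 m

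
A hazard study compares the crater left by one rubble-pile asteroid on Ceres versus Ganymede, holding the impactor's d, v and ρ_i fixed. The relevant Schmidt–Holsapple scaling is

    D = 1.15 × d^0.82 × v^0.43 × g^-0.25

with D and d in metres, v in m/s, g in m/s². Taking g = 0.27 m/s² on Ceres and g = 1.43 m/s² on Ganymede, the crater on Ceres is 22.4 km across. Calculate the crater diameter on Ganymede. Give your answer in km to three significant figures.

D ≈ 14.8 km

All impactor-dependent factors cancel in the ratio, leaving D_Ganymede/D_Ceres = (g_Ganymede/g_Ceres)^-0.25.
(1.43/0.27)^-0.25 = 5.296^-0.25 = 0.6592
D_Ganymede = 0.6592 × 22.4 km = 14.8 km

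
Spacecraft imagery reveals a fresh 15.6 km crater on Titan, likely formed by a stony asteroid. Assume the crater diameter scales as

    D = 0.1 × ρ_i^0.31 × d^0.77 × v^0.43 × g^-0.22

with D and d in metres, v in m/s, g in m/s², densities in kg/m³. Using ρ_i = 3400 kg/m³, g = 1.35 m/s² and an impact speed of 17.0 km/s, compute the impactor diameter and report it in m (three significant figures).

d ≈ 994 m

Rearranging for d: d = [D / (0.1 · 3400^0.31 · 17000^0.43 · 1.35^-0.22)]^(1/0.77).
D = 15600 m.
3400^0.31 = 12.44
17000^0.43 = 65.93
1.35^-0.22 = 0.9361
Denominator = 0.1 × 12.44 × 65.93 × 0.9361 = 76.78
D / 76.78 = 15600 / 76.78 = 203.2
d = 203.2^(1/0.77) = 203.2^1.2987 = 993.8 m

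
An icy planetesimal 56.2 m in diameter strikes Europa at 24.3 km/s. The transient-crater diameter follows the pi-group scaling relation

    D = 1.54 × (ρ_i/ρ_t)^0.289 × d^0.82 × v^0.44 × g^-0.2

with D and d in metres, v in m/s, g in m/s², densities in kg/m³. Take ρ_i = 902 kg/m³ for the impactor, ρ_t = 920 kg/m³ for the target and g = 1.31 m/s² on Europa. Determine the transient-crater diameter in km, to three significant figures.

In SI units: v = 24300 m/s.
(ρ_i/ρ_t)^0.289 = (902/920)^0.289 = 0.9943
d^0.82 = 56.2^0.82 = 27.21
v^0.44 = 24300^0.44 = 85.05
g^-0.2 = 1.31^-0.2 = 0.9474
D = 1.54 × 0.9943 × 27.21 × 85.05 × 0.9474 = 3357 m
   = 3.357 km

D ≈ 3.36 km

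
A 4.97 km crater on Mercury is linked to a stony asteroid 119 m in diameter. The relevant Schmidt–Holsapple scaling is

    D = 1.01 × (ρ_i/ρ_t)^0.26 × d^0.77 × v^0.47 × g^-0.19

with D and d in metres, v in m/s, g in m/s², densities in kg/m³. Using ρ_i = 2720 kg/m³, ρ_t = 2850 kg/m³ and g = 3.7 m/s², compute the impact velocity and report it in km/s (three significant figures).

v ≈ 49.7 km/s

Rearranging for v: v = [D / (1.01 · (2720/2850)^0.26 · 119^0.77 · 3.7^-0.19)]^(1/0.47).
D = 4970 m.
(2720/2850)^0.26 = 0.9879
119^0.77 = 39.64
3.7^-0.19 = 0.7799
Denominator = 1.01 × 0.9879 × 39.64 × 0.7799 = 30.85
D / 30.85 = 4970 / 30.85 = 161.1
v = 161.1^(1/0.47) = 161.1^2.1277 = 49663 m/s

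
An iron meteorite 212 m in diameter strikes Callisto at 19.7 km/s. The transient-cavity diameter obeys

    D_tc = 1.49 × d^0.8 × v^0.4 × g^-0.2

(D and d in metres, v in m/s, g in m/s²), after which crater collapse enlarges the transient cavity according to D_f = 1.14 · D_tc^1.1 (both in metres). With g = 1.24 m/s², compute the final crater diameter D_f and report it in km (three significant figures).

v = 19700 m/s.
d^0.8 = 212^0.8 = 72.62
v^0.4 = 19700^0.4 = 52.21
g^-0.2 = 1.24^-0.2 = 0.9579
D_tc = 1.49 × 72.62 × 52.21 × 0.9579 = 5411 m
D_f = 1.14 × (5411)^1.1 = 14572 m
     = 14.57 km

D_f ≈ 14.6 km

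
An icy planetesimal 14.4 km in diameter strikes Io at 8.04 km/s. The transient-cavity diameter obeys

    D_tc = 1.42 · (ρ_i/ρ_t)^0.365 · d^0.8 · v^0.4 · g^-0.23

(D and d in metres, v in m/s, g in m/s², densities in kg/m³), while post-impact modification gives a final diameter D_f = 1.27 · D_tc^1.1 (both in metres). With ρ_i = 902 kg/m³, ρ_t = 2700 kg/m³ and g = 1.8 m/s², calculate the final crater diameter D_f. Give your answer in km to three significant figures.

In SI: d = 14400 m, v = 8040 m/s.
(ρ_i/ρ_t)^0.365 = (902/2700)^0.365 = 0.6702
d^0.8 = 14400^0.8 = 2122
v^0.4 = 8040^0.4 = 36.48
g^-0.23 = 1.8^-0.23 = 0.8735
D_tc = 1.42 × 0.6702 × 2122 × 36.48 × 0.8735 = 64350 m
D_f = 1.27 × (64350)^1.1 = 2.473 × 10^5 m
     = 247.3 km

D_f ≈ 247 km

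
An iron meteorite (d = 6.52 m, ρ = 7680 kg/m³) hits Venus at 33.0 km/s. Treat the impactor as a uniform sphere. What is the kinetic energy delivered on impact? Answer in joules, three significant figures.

v = 33000 m/s.
Mass m = (π/6) ρ d³ = (π/6) × 7680 × (6.52)³ = 1.115 × 10^6 kg
E = ½ m v² = 0.5 × 1.115 × 10^6 × (33000)² = 6.071 × 10^14 J

E ≈ 6.07 × 10^14 J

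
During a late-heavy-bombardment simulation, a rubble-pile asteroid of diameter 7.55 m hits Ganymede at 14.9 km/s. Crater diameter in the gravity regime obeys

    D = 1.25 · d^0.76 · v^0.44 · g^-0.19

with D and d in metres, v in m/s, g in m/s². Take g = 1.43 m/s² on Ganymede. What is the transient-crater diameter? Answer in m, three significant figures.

In SI units: v = 14900 m/s.
d^0.76 = 7.55^0.76 = 4.648
v^0.44 = 14900^0.44 = 68.58
g^-0.19 = 1.43^-0.19 = 0.9343
D = 1.25 × 4.648 × 68.58 × 0.9343 = 372.3 m

D ≈ 372 m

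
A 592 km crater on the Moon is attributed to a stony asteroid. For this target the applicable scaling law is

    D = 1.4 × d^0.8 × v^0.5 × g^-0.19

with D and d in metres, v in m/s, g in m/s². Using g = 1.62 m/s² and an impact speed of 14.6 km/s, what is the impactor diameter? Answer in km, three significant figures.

Rearranging for d: d = [D / (1.4 · 14600^0.5 · 1.62^-0.19)]^(1/0.8).
D = 592000 m.
14600^0.5 = 120.8
1.62^-0.19 = 0.9124
Denominator = 1.4 × 120.8 × 0.9124 = 154.3
D / 154.3 = 592000 / 154.3 = 3837
d = 3837^(1/0.8) = 3837^1.25 = 30199 m

d ≈ 30.2 km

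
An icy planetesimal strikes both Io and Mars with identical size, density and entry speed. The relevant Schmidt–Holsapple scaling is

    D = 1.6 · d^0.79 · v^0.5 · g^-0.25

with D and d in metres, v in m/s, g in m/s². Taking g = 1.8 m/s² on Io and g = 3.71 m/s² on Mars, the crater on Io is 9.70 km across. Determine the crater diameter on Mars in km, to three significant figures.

D ≈ 8.10 km

All impactor-dependent factors cancel in the ratio, leaving D_Mars/D_Io = (g_Mars/g_Io)^-0.25.
(3.71/1.8)^-0.25 = 2.061^-0.25 = 0.8346
D_Mars = 0.8346 × 9.70 km = 8.10 km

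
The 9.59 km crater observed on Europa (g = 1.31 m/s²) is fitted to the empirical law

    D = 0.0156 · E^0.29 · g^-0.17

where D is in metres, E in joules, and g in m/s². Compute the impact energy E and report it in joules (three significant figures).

Rearranging: E = [D / (0.0156 · g^-0.17)]^(1/0.29).
D = 9590 m.
g^-0.17 = 1.31^-0.17 = 0.9551
D / (0.0156 × 0.9551) = 9590 / (0.01490) = 6.436 × 10^5
E = (6.436 × 10^5)^3.4483 = 1.071 × 10^20 J

E ≈ 1.07 × 10^20 J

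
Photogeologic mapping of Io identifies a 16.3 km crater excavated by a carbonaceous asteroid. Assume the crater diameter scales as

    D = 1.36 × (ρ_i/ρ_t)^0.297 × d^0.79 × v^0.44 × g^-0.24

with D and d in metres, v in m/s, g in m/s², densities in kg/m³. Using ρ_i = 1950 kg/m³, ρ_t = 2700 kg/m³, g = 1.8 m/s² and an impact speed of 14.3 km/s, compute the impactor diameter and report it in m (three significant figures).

d ≈ 953 m

Rearranging for d: d = [D / (1.36 · (1950/2700)^0.297 · 14300^0.44 · 1.8^-0.24)]^(1/0.79).
D = 16300 m.
(1950/2700)^0.297 = 0.9079
14300^0.44 = 67.35
1.8^-0.24 = 0.8684
Denominator = 1.36 × 0.9079 × 67.35 × 0.8684 = 72.22
D / 72.22 = 16300 / 72.22 = 225.7
d = 225.7^(1/0.79) = 225.7^1.2658 = 953.0 m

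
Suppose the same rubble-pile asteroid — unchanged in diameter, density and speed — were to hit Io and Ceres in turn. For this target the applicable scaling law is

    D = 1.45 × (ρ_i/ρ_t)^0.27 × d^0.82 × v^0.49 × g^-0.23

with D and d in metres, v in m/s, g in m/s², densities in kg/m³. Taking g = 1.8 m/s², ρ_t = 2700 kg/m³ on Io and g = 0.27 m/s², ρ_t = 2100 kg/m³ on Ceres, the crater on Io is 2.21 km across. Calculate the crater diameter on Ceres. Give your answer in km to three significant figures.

The impactor-only factors (d, v, ρ_i) cancel in the ratio, leaving D_Ceres/D_Io = (g_Ceres/g_Io)^-0.23 · (ρ_t,Io/ρ_t,Ceres)^0.27.
(0.27/1.8)^-0.23 = 0.1500^-0.23 = 1.547
(2700/2100)^0.27 = 1.286^0.27 = 1.070
Ratio = 1.547 × 1.070 = 1.655
D_Ceres = 1.655 × 2.21 km = 3.66 km

D ≈ 3.66 km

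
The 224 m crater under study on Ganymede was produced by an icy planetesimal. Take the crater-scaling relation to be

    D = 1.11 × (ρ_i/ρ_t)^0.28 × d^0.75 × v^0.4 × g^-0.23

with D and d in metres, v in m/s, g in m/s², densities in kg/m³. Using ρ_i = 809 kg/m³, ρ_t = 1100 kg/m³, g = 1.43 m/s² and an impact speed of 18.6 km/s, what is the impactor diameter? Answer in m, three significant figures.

Rearranging for d: d = [D / (1.11 · (809/1100)^0.28 · 18600^0.4 · 1.43^-0.23)]^(1/0.75).
(809/1100)^0.28 = 0.9176
18600^0.4 = 51.03
1.43^-0.23 = 0.9210
Denominator = 1.11 × 0.9176 × 51.03 × 0.9210 = 47.87
D / 47.87 = 224 / 47.87 = 4.679
d = 4.679^(1/0.75) = 4.679^1.3333 = 7.826 m

d ≈ 7.83 m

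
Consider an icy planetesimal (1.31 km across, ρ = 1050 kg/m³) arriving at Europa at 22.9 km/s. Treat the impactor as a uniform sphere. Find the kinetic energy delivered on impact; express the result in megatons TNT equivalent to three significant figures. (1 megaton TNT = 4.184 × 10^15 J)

d = 1310 m; v = 22900 m/s.
Mass m = (π/6) ρ d³ = (π/6) × 1050 × (1310)³ = 1.236 × 10^12 kg
E = ½ m v² = 0.5 × 1.236 × 10^12 × (22900)² = 3.241 × 10^20 J
   = 3.241 × 10^20 / 4.184×10^15 = 77462 Mt

E ≈ 77500 Mt TNT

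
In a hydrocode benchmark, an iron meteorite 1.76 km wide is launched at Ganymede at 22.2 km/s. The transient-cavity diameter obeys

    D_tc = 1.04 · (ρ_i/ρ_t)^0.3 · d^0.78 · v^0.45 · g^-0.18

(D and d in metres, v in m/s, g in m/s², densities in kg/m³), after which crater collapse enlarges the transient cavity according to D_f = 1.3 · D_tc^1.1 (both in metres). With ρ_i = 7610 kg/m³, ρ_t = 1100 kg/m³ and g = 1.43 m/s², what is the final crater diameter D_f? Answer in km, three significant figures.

D_f ≈ 207 km

In SI: d = 1760 m, v = 22200 m/s.
(ρ_i/ρ_t)^0.3 = (7610/1100)^0.3 = 1.786
d^0.78 = 1760^0.78 = 340.0
v^0.45 = 22200^0.45 = 90.34
g^-0.18 = 1.43^-0.18 = 0.9376
D_tc = 1.04 × 1.786 × 340.0 × 90.34 × 0.9376 = 53490 m
D_f = 1.3 × (53490)^1.1 = 2.066 × 10^5 m
     = 206.6 km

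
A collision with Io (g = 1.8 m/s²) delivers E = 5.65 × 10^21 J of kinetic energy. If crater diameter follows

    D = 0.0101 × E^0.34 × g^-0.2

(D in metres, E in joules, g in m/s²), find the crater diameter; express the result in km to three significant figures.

E^0.34 = (5.65 × 10^21)^0.34 = 2.487 × 10^7
g^-0.2 = 1.8^-0.2 = 0.8891
D = 0.0101 × 2.487 × 10^7 × 0.8891 = 2.233 × 10^5 m
   = 223.3 km

D ≈ 223 km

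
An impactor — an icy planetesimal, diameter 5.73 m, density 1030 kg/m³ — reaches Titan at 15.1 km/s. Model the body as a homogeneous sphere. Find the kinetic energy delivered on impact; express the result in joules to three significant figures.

v = 15100 m/s.
Mass m = (π/6) ρ d³ = (π/6) × 1030 × (5.73)³ = 1.015 × 10^5 kg
E = ½ m v² = 0.5 × 1.015 × 10^5 × (15100)² = 1.157 × 10^13 J

E ≈ 1.16 × 10^13 J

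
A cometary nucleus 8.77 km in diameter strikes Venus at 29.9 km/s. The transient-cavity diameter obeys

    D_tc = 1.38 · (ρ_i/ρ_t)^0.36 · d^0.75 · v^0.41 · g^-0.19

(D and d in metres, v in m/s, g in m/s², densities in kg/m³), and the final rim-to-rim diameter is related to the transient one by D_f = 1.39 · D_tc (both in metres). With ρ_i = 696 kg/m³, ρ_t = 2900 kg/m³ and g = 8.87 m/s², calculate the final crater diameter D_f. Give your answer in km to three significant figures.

D_f ≈ 47.0 km

In SI: d = 8770 m, v = 29900 m/s.
(ρ_i/ρ_t)^0.36 = (696/2900)^0.36 = 0.5982
d^0.75 = 8770^0.75 = 906.3
v^0.41 = 29900^0.41 = 68.40
g^-0.19 = 8.87^-0.19 = 0.6605
D_tc = 1.38 × 0.5982 × 906.3 × 68.40 × 0.6605 = 33800 m
D_f = 1.39 × 33800 = 46982 m
     = 46.98 km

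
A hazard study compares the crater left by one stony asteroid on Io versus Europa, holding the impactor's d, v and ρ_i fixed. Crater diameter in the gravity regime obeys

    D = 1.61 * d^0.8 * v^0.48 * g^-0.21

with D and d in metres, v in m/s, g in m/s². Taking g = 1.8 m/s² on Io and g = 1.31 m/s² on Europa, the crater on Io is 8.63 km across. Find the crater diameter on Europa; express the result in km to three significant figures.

All impactor-dependent factors cancel in the ratio, leaving D_Europa/D_Io = (g_Europa/g_Io)^-0.21.
(1.31/1.8)^-0.21 = 0.7278^-0.21 = 1.069
D_Europa = 1.069 × 8.63 km = 9.23 km

D ≈ 9.23 km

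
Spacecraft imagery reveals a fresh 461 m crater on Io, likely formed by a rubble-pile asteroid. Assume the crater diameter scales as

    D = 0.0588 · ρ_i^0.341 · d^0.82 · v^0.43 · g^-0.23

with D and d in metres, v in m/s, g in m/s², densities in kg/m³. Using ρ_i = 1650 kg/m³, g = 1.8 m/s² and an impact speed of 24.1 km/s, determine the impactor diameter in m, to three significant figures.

d ≈ 15.3 m

Rearranging for d: d = [D / (0.0588 · 1650^0.341 · 24100^0.43 · 1.8^-0.23)]^(1/0.82).
1650^0.341 = 12.51
24100^0.43 = 76.61
1.8^-0.23 = 0.8735
Denominator = 0.0588 × 12.51 × 76.61 × 0.8735 = 49.22
D / 49.22 = 461 / 49.22 = 9.366
d = 9.366^(1/0.82) = 9.366^1.2195 = 15.30 m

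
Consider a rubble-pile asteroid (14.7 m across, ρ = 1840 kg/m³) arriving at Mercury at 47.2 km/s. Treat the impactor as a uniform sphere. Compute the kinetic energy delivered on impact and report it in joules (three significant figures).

v = 47200 m/s.
Mass m = (π/6) ρ d³ = (π/6) × 1840 × (14.7)³ = 3.060 × 10^6 kg
E = ½ m v² = 0.5 × 3.060 × 10^6 × (47200)² = 3.409 × 10^15 J

E ≈ 3.41 × 10^15 J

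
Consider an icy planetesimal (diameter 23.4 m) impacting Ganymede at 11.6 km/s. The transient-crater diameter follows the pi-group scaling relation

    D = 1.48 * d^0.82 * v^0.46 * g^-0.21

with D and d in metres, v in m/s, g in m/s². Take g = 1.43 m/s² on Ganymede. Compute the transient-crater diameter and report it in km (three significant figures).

In SI units: v = 11600 m/s.
d^0.82 = 23.4^0.82 = 13.27
v^0.46 = 11600^0.46 = 74.07
g^-0.21 = 1.43^-0.21 = 0.9276
D = 1.48 × 13.27 × 74.07 × 0.9276 = 1349 m
   = 1.349 km

D ≈ 1.35 km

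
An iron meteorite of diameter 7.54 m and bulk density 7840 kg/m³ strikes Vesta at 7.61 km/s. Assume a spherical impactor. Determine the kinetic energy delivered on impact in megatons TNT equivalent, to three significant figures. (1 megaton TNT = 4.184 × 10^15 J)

v = 7610 m/s.
Mass m = (π/6) ρ d³ = (π/6) × 7840 × (7.54)³ = 1.760 × 10^6 kg
E = ½ m v² = 0.5 × 1.760 × 10^6 × (7610)² = 5.096 × 10^13 J
   = 5.096 × 10^13 / 4.184×10^15 = 0.01218 Mt

E ≈ 0.0122 Mt TNT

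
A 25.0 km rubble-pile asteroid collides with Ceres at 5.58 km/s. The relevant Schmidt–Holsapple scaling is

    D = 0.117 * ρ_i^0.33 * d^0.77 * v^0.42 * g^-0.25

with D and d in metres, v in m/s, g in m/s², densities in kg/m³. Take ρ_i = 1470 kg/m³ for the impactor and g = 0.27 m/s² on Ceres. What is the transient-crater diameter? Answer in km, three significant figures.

D ≈ 164 km

In SI units: d = 25000 m, v = 5580 m/s.
ρ_i^0.33 = 1470^0.33 = 11.10
d^0.77 = 25000^0.77 = 2435
v^0.42 = 5580^0.42 = 37.46
g^-0.25 = 0.27^-0.25 = 1.387
D = 0.117 × 11.10 × 2435 × 37.46 × 1.387 = 1.643 × 10^5 m
   = 164.3 km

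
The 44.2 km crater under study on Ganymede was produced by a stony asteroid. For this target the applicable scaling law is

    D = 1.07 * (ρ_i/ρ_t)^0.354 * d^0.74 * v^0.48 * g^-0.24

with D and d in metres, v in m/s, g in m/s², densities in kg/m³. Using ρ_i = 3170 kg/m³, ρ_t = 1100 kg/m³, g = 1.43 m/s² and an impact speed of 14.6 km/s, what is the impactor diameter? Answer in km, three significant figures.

d ≈ 2.33 km

Rearranging for d: d = [D / (1.07 · (3170/1100)^0.354 · 14600^0.48 · 1.43^-0.24)]^(1/0.74).
D = 44200 m.
(3170/1100)^0.354 = 1.455
14600^0.48 = 99.74
1.43^-0.24 = 0.9177
Denominator = 1.07 × 1.455 × 99.74 × 0.9177 = 142.5
D / 142.5 = 44200 / 142.5 = 310.2
d = 310.2^(1/0.74) = 310.2^1.3514 = 2329 m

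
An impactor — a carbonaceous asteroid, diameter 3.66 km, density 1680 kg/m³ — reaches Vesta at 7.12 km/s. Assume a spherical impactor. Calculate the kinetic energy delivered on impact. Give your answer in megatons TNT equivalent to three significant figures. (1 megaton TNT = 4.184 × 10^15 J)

d = 3660 m; v = 7120 m/s.
Mass m = (π/6) ρ d³ = (π/6) × 1680 × (3660)³ = 4.313 × 10^13 kg
E = ½ m v² = 0.5 × 4.313 × 10^13 × (7120)² = 1.093 × 10^21 J
   = 1.093 × 10^21 / 4.184×10^15 = 2.612 × 10^5 Mt

E ≈ 2.61 × 10^5 Mt TNT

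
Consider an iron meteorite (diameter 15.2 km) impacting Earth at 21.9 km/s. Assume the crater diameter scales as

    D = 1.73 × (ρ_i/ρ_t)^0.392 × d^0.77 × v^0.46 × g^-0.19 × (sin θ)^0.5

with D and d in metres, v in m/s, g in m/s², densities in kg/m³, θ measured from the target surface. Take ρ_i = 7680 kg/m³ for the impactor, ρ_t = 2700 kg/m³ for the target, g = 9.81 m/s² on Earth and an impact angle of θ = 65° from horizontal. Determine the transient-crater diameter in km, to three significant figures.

In SI units: d = 15200 m, v = 21900 m/s.
(ρ_i/ρ_t)^0.392 = (7680/2700)^0.392 = 1.506
d^0.77 = 15200^0.77 = 1660
v^0.46 = 21900^0.46 = 99.22
g^-0.19 = 9.81^-0.19 = 0.6480
(sin 65°)^0.5 = 0.9063^0.5 = 0.9520
D = 1.73 × 1.506 × 1660 × 99.22 × 0.6480 × 0.9520 = 2.647 × 10^5 m
   = 264.7 km

D ≈ 265 km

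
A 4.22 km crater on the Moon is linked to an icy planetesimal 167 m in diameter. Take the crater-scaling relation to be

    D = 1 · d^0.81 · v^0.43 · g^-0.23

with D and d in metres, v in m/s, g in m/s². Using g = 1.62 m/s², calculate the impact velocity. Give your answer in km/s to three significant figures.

v ≈ 22.7 km/s

Rearranging for v: v = [D / (1 · 167^0.81 · 1.62^-0.23)]^(1/0.43).
D = 4220 m.
167^0.81 = 63.15
1.62^-0.23 = 0.8950
Denominator = 1 × 63.15 × 0.8950 = 56.52
D / 56.52 = 4220 / 56.52 = 74.66
v = 74.66^(1/0.43) = 74.66^2.3256 = 22701 m/s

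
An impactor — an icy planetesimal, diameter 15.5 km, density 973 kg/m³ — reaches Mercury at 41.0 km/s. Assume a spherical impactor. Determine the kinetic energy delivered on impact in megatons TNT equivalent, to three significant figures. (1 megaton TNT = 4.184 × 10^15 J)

E ≈ 3.81 × 10^8 Mt TNT

d = 15500 m; v = 41000 m/s.
Mass m = (π/6) ρ d³ = (π/6) × 973 × (15500)³ = 1.897 × 10^15 kg
E = ½ m v² = 0.5 × 1.897 × 10^15 × (41000)² = 1.594 × 10^24 J
   = 1.594 × 10^24 / 4.184×10^15 = 3.810 × 10^8 Mt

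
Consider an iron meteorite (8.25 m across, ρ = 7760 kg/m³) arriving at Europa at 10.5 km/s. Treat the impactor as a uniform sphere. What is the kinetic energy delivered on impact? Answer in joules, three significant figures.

v = 10500 m/s.
Mass m = (π/6) ρ d³ = (π/6) × 7760 × (8.25)³ = 2.282 × 10^6 kg
E = ½ m v² = 0.5 × 2.282 × 10^6 × (10500)² = 1.258 × 10^14 J

E ≈ 1.26 × 10^14 J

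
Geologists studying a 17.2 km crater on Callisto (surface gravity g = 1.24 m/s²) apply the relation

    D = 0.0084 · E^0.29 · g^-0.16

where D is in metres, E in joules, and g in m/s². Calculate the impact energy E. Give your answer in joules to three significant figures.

E ≈ 6.52 × 10^21 J

Rearranging: E = [D / (0.0084 · g^-0.16)]^(1/0.29).
D = 17200 m.
g^-0.16 = 1.24^-0.16 = 0.9662
D / (0.0084 × 0.9662) = 17200 / (8.116 × 10^-3) = 2.119 × 10^6
E = (2.119 × 10^6)^3.4483 = 6.522 × 10^21 J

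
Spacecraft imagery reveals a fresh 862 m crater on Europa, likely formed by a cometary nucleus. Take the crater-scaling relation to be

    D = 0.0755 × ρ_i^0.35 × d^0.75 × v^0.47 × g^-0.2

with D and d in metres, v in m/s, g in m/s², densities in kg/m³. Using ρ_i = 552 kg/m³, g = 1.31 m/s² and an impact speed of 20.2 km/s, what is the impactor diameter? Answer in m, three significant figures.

d ≈ 29.1 m

Rearranging for d: d = [D / (0.0755 · 552^0.35 · 20200^0.47 · 1.31^-0.2)]^(1/0.75).
552^0.35 = 9.113
20200^0.47 = 105.6
1.31^-0.2 = 0.9474
Denominator = 0.0755 × 9.113 × 105.6 × 0.9474 = 68.83
D / 68.83 = 862 / 68.83 = 12.52
d = 12.52^(1/0.75) = 12.52^1.3333 = 29.07 m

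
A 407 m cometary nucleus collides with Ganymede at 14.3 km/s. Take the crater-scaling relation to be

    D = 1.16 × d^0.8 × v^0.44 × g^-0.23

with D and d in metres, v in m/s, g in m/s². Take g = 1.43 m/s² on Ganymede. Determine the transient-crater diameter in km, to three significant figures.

In SI units: v = 14300 m/s.
d^0.8 = 407^0.8 = 122.4
v^0.44 = 14300^0.44 = 67.35
g^-0.23 = 1.43^-0.23 = 0.9210
D = 1.16 × 122.4 × 67.35 × 0.9210 = 8807 m
   = 8.807 km

D ≈ 8.81 km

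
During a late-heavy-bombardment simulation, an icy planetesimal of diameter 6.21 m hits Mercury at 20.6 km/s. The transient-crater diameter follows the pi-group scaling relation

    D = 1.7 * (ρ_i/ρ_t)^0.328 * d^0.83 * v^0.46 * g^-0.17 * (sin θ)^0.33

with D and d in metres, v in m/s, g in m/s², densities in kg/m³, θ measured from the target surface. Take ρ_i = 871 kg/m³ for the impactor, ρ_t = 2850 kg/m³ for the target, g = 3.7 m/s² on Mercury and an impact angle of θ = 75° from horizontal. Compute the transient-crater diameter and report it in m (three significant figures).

In SI units: v = 20600 m/s.
(ρ_i/ρ_t)^0.328 = (871/2850)^0.328 = 0.6779
d^0.83 = 6.21^0.83 = 4.553
v^0.46 = 20600^0.46 = 96.47
g^-0.17 = 3.7^-0.17 = 0.8006
(sin 75°)^0.33 = 0.9659^0.33 = 0.9886
D = 1.7 × 0.6779 × 4.553 × 96.47 × 0.8006 × 0.9886 = 400.6 m

D ≈ 401 m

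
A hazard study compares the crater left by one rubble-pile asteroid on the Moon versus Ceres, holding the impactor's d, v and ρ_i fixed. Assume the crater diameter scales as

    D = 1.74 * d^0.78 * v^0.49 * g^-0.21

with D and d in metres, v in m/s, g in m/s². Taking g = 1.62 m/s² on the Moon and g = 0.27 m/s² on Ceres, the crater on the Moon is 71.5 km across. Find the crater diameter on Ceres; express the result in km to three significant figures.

All impactor-dependent factors cancel in the ratio, leaving D_Ceres/D_Moon = (g_Ceres/g_Moon)^-0.21.
(0.27/1.62)^-0.21 = 0.1667^-0.21 = 1.457
D_Ceres = 1.457 × 71.5 km = 104 km

D ≈ 104 km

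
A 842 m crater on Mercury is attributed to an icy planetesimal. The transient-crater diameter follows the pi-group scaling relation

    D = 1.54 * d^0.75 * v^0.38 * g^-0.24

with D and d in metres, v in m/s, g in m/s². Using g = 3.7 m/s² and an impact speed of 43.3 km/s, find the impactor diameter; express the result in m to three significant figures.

Rearranging for d: d = [D / (1.54 · 43300^0.38 · 3.7^-0.24)]^(1/0.75).
43300^0.38 = 57.79
3.7^-0.24 = 0.7305
Denominator = 1.54 × 57.79 × 0.7305 = 65.01
D / 65.01 = 842 / 65.01 = 12.95
d = 12.95^(1/0.75) = 12.95^1.3333 = 30.41 m

d ≈ 30.4 m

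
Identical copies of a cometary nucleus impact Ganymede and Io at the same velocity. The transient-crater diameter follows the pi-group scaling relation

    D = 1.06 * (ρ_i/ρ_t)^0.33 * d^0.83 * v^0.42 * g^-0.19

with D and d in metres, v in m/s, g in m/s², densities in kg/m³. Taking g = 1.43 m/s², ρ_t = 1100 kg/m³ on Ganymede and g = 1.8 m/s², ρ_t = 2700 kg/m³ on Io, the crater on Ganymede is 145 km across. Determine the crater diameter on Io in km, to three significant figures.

D ≈ 103 km

The impactor-only factors (d, v, ρ_i) cancel in the ratio, leaving D_Io/D_Ganymede = (g_Io/g_Ganymede)^-0.19 · (ρ_t,Ganymede/ρ_t,Io)^0.33.
(1.8/1.43)^-0.19 = 1.259^-0.19 = 0.9572
(1100/2700)^0.33 = 0.4074^0.33 = 0.7435
Ratio = 0.9572 × 0.7435 = 0.7117
D_Io = 0.7117 × 145 km = 103 km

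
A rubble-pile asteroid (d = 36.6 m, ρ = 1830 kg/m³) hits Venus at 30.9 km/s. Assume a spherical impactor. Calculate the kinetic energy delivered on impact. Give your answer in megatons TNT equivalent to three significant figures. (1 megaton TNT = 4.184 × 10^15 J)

v = 30900 m/s.
Mass m = (π/6) ρ d³ = (π/6) × 1830 × (36.6)³ = 4.698 × 10^7 kg
E = ½ m v² = 0.5 × 4.698 × 10^7 × (30900)² = 2.243 × 10^16 J
   = 2.243 × 10^16 / 4.184×10^15 = 5.361 Mt

E ≈ 5.36 Mt TNT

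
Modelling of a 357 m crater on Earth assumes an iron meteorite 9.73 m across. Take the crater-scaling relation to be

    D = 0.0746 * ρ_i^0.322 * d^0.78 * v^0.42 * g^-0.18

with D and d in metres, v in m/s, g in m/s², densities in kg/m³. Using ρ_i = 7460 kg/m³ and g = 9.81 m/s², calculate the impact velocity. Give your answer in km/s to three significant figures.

v ≈ 24.1 km/s

Rearranging for v: v = [D / (0.0746 · 7460^0.322 · 9.73^0.78 · 9.81^-0.18)]^(1/0.42).
7460^0.322 = 17.66
9.73^0.78 = 5.898
9.81^-0.18 = 0.6630
Denominator = 0.0746 × 17.66 × 5.898 × 0.6630 = 5.152
D / 5.152 = 357 / 5.152 = 69.29
v = 69.29^(1/0.42) = 69.29^2.381 = 24134 m/s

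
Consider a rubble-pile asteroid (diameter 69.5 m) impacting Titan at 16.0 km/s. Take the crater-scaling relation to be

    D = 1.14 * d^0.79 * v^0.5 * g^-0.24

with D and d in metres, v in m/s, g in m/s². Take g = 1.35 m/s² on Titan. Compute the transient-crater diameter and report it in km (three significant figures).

D ≈ 3.83 km

In SI units: v = 16000 m/s.
d^0.79 = 69.5^0.79 = 28.52
v^0.5 = 16000^0.5 = 126.5
g^-0.24 = 1.35^-0.24 = 0.9305
D = 1.14 × 28.52 × 126.5 × 0.9305 = 3827 m
   = 3.827 km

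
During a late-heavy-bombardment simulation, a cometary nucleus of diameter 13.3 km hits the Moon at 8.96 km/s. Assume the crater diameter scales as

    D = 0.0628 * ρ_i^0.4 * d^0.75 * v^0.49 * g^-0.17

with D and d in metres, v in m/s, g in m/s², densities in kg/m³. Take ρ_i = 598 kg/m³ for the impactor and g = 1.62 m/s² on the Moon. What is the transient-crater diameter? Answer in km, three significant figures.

In SI units: d = 13300 m, v = 8960 m/s.
ρ_i^0.4 = 598^0.4 = 12.90
d^0.75 = 13300^0.75 = 1238
v^0.49 = 8960^0.49 = 86.42
g^-0.17 = 1.62^-0.17 = 0.9213
D = 0.0628 × 12.90 × 1238 × 86.42 × 0.9213 = 79852 m
   = 79.85 km

D ≈ 79.9 km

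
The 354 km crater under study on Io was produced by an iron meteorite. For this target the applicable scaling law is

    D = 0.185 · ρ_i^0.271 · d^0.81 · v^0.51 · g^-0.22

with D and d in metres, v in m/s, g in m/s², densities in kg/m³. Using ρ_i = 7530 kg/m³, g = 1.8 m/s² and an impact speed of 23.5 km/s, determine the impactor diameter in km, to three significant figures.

Rearranging for d: d = [D / (0.185 · 7530^0.271 · 23500^0.51 · 1.8^-0.22)]^(1/0.81).
D = 354000 m.
7530^0.271 = 11.24
23500^0.51 = 169.5
1.8^-0.22 = 0.8787
Denominator = 0.185 × 11.24 × 169.5 × 0.8787 = 309.7
D / 309.7 = 354000 / 309.7 = 1143
d = 1143^(1/0.81) = 1143^1.2346 = 5963 m

d ≈ 5.96 km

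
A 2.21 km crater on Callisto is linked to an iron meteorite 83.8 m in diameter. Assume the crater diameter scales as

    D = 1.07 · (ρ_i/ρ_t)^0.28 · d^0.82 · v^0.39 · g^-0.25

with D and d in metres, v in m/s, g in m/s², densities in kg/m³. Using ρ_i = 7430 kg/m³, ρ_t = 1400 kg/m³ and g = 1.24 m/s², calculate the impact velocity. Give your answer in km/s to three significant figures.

v ≈ 9.90 km/s

Rearranging for v: v = [D / (1.07 · (7430/1400)^0.28 · 83.8^0.82 · 1.24^-0.25)]^(1/0.39).
D = 2210 m.
(7430/1400)^0.28 = 1.596
83.8^0.82 = 37.76
1.24^-0.25 = 0.9476
Denominator = 1.07 × 1.596 × 37.76 × 0.9476 = 61.10
D / 61.10 = 2210 / 61.10 = 36.17
v = 36.17^(1/0.39) = 36.17^2.5641 = 9903 m/s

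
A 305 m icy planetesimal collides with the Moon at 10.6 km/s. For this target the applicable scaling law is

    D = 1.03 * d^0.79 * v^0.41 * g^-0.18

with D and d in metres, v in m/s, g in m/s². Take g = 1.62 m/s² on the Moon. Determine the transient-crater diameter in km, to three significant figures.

In SI units: v = 10600 m/s.
d^0.79 = 305^0.79 = 91.75
v^0.41 = 10600^0.41 = 44.71
g^-0.18 = 1.62^-0.18 = 0.9168
D = 1.03 × 91.75 × 44.71 × 0.9168 = 3874 m
   = 3.874 km

D ≈ 3.87 km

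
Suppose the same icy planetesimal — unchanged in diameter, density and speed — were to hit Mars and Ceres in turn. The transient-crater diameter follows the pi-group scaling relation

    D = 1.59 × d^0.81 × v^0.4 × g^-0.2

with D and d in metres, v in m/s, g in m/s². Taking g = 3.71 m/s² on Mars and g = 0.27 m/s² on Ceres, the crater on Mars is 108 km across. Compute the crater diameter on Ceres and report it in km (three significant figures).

D ≈ 182 km

All impactor-dependent factors cancel in the ratio, leaving D_Ceres/D_Mars = (g_Ceres/g_Mars)^-0.2.
(0.27/3.71)^-0.2 = 0.07278^-0.2 = 1.689
D_Ceres = 1.689 × 108 km = 182 km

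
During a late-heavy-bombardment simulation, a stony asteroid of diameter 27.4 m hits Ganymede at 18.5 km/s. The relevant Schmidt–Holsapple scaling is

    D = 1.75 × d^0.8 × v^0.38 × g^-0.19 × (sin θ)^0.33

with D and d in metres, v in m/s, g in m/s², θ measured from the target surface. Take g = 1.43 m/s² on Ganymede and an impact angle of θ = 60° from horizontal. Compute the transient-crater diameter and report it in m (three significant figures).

D ≈ 922 m

In SI units: v = 18500 m/s.
d^0.8 = 27.4^0.8 = 14.13
v^0.38 = 18500^0.38 = 41.83
g^-0.19 = 1.43^-0.19 = 0.9343
(sin 60°)^0.33 = 0.8660^0.33 = 0.9536
D = 1.75 × 14.13 × 41.83 × 0.9343 × 0.9536 = 921.6 m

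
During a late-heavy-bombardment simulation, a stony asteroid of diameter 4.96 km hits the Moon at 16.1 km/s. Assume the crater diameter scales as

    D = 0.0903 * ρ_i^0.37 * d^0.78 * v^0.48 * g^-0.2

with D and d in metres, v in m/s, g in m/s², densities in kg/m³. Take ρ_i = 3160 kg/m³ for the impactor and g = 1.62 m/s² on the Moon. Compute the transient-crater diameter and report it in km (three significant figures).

In SI units: d = 4960 m, v = 16100 m/s.
ρ_i^0.37 = 3160^0.37 = 19.72
d^0.78 = 4960^0.78 = 762.9
v^0.48 = 16100^0.48 = 104.5
g^-0.2 = 1.62^-0.2 = 0.9080
D = 0.0903 × 19.72 × 762.9 × 104.5 × 0.9080 = 1.289 × 10^5 m
   = 128.9 km

D ≈ 129 km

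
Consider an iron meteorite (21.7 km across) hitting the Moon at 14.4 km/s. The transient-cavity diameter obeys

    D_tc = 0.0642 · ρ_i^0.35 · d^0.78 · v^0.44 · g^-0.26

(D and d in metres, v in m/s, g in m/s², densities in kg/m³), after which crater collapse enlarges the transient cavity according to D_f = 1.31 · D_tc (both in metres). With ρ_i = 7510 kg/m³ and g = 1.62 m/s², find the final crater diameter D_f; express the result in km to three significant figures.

D_f ≈ 275 km

In SI: d = 21700 m, v = 14400 m/s.
ρ_i^0.35 = 7510^0.35 = 22.72
d^0.78 = 21700^0.78 = 2412
v^0.44 = 14400^0.44 = 67.56
g^-0.26 = 1.62^-0.26 = 0.8821
D_tc = 0.0642 × 22.72 × 2412 × 67.56 × 0.8821 = 2.097 × 10^5 m
D_f = 1.31 × 2.097 × 10^5 = 2.747 × 10^5 m
     = 274.7 km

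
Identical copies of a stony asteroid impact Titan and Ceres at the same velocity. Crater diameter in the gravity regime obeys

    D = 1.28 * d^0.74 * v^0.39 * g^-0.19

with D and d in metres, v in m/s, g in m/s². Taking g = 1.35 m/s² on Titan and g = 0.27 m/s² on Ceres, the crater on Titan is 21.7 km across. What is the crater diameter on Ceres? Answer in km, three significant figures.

D ≈ 29.5 km

All impactor-dependent factors cancel in the ratio, leaving D_Ceres/D_Titan = (g_Ceres/g_Titan)^-0.19.
(0.27/1.35)^-0.19 = 0.2000^-0.19 = 1.358
D_Ceres = 1.358 × 21.7 km = 29.5 km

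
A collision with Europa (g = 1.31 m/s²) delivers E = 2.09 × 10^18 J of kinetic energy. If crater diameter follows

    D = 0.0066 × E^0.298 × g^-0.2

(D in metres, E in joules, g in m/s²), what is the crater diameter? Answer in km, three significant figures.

E^0.298 = (2.09 × 10^18)^0.298 = 2.880 × 10^5
g^-0.2 = 1.31^-0.2 = 0.9474
D = 0.0066 × 2.880 × 10^5 × 0.9474 = 1801 m
   = 1.801 km

D ≈ 1.80 km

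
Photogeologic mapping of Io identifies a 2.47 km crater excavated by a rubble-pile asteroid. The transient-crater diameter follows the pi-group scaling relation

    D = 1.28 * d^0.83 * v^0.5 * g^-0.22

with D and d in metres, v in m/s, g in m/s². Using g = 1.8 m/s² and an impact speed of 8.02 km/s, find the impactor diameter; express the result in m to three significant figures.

Rearranging for d: d = [D / (1.28 · 8020^0.5 · 1.8^-0.22)]^(1/0.83).
D = 2470 m.
8020^0.5 = 89.55
1.8^-0.22 = 0.8787
Denominator = 1.28 × 89.55 × 0.8787 = 100.7
D / 100.7 = 2470 / 100.7 = 24.53
d = 24.53^(1/0.83) = 24.53^1.2048 = 47.24 m

d ≈ 47.2 m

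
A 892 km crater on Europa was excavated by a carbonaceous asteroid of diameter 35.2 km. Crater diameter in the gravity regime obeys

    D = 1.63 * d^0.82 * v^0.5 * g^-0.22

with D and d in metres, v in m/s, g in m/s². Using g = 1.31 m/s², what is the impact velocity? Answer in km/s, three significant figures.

v ≈ 11.8 km/s

Rearranging for v: v = [D / (1.63 · 35200^0.82 · 1.31^-0.22)]^(1/0.5).
D = 892000 m.
35200^0.82 = 5348
1.31^-0.22 = 0.9423
Denominator = 1.63 × 5348 × 0.9423 = 8214
D / 8214 = 892000 / 8214 = 108.6
v = 108.6^(1/0.5) = 108.6^2 = 11794 m/s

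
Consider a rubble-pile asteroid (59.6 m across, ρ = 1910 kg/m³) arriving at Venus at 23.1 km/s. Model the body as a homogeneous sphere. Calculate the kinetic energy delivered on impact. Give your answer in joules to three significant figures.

v = 23100 m/s.
Mass m = (π/6) ρ d³ = (π/6) × 1910 × (59.6)³ = 2.117 × 10^8 kg
E = ½ m v² = 0.5 × 2.117 × 10^8 × (23100)² = 5.648 × 10^16 J

E ≈ 5.65 × 10^16 J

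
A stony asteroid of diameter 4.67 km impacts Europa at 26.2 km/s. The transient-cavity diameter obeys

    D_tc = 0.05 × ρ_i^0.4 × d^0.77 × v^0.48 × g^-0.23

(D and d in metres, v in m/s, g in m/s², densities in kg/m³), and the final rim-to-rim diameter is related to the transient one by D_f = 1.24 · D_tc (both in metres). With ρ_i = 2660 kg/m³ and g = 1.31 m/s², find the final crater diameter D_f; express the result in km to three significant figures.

D_f ≈ 121 km

In SI: d = 4670 m, v = 26200 m/s.
ρ_i^0.4 = 2660^0.4 = 23.44
d^0.77 = 4670^0.77 = 668.9
v^0.48 = 26200^0.48 = 132.1
g^-0.23 = 1.31^-0.23 = 0.9398
D_tc = 0.05 × 23.44 × 668.9 × 132.1 × 0.9398 = 97330 m
D_f = 1.24 × 97330 = 1.207 × 10^5 m
     = 120.7 km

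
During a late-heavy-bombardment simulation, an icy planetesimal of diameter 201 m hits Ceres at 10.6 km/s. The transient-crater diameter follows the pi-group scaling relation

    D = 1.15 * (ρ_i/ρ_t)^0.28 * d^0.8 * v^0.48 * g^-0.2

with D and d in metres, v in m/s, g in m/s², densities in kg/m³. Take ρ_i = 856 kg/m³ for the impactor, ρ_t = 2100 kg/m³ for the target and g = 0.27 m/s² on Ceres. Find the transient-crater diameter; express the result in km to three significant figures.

In SI units: v = 10600 m/s.
(ρ_i/ρ_t)^0.28 = (856/2100)^0.28 = 0.7778
d^0.8 = 201^0.8 = 69.59
v^0.48 = 10600^0.48 = 85.54
g^-0.2 = 0.27^-0.2 = 1.299
D = 1.15 × 0.7778 × 69.59 × 85.54 × 1.299 = 6917 m
   = 6.917 km

D ≈ 6.92 km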